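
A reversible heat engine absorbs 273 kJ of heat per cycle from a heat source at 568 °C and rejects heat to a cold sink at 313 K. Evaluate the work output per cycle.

T_H = 568 °C → 568 + 273.15 = 841.15 K.
The Carnot efficiency is η = 1 − T_C/T_H = 1 − 313.00/841.15 = 0.6279.
W = η·Q_H = 0.6279 × 273 = 171 kJ.

W ≈ 171 kJ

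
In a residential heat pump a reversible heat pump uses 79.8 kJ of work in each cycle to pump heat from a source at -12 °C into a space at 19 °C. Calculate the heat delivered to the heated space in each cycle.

T_H = 19 °C → 19 + 273.15 = 292.15 K.
T_C = -12 °C → -12 + 273.15 = 261.15 K.
For a reversible heat pump, COP_HP = T_H/(T_H − T_C) = 292.15/31.00 = 9.4242.
Q_H = COP_HP · W = 9.4242 × 79.8 = 752 kJ.

Q_H ≈ 752 kJ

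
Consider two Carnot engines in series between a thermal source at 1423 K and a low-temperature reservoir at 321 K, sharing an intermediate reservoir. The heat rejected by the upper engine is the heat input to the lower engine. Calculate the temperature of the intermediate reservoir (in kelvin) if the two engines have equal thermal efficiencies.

T_m ≈ 676 K

Equal efficiencies require 1 − T_m/T_H = 1 − T_C/T_m, i.e. T_m/T_H = T_C/T_m, so T_m = √(T_H·T_C) = √(1423.00 × 321.00) = 676 K.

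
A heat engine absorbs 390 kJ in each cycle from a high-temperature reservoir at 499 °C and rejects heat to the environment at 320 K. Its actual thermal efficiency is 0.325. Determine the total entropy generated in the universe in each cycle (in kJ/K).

T_H = 499 °C → 499 + 273.15 = 772.15 K.
W = η·Q_H = 0.325 × 390 = 126.8 kJ, so Q_C = Q_H − W = 263.2 kJ.
Reservoir entropy changes: ΔS_H = −Q_H/T_H = −390/772.15 = -0.5051 kJ/K and ΔS_C = +Q_C/T_C = 263.2/320.00 = 0.8227 kJ/K.
ΔS_univ = −Q_H/T_H + Q_C/T_C = 0.318 kJ/K (> 0, since η = 0.325 < η_Carnot = 0.586).

ΔS_univ ≈ 0.318 kJ/K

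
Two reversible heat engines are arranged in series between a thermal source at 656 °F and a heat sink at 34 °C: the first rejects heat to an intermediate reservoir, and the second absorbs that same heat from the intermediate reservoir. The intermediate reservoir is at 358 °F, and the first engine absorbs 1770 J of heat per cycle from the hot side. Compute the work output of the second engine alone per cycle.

W₂ ≈ 420.1 J

T_H = 656 °F → (656 − 32) × 5/9 = 346.67 °C = 619.82 K.
T_C = 34 °C → 34 + 273.15 = 307.15 K.
T_m = 358 °F → (358 − 32) × 5/9 = 181.11 °C = 454.26 K.
Heat entering the second stage: Q_m = Q_H·(T_m/T_H) = 1770 × 454.26/619.82 = 1297 J.
Second-stage efficiency η₂ = 1 − T_C/T_m = 1 − 307.15/454.26 = 0.3238, so W₂ = η₂·Q_m = 420.1 J.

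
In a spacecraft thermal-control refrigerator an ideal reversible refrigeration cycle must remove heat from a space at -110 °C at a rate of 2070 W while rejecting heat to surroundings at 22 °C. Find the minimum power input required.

T_H = 22 °C → 22 + 273.15 = 295.15 K.
T_C = -110 °C → -110 + 273.15 = 163.15 K.
COP_R = T_C/(T_H − T_C) = 163.15/132.00 = 1.2360.
W = Q_C/COP_R = 2070/1.2360 = 1675 W.

Ẇ_in ≈ 1675 W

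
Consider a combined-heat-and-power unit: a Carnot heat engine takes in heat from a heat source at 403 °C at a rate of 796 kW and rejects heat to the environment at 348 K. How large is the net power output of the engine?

T_H = 403 °C → 403 + 273.15 = 676.15 K.
Carnot efficiency: η = 1 − T_C/T_H = 1 − 348.00/676.15 = 0.4853.
W = η·Q_H = 0.4853 × 796 = 386 kW.

Ẇ ≈ 386 kW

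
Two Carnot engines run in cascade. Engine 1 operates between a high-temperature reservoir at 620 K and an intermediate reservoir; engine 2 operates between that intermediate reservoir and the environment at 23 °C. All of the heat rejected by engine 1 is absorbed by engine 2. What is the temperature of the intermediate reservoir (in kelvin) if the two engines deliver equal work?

T_m ≈ 458 K

T_C = 23 °C → 23 + 273.15 = 296.15 K.
For reversible stages Q_m = Q_H·(T_m/T_H). Setting W₁ = Q_H(1 − T_m/T_H) equal to W₂ = Q_m(1 − T_C/T_m) = Q_H·(T_m − T_C)/T_H gives T_H − T_m = T_m − T_C, so T_m = (T_H + T_C)/2 = (620.00 + 296.15)/2 = 458 K.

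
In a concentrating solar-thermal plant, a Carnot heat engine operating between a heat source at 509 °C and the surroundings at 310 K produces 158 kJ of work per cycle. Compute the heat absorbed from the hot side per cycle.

T_H = 509 °C → 509 + 273.15 = 782.15 K.
For a reversible engine, η = 1 − T_C/T_H = 1 − 310.00/782.15 = 0.6037.
Q_H = W/η = 158/0.6037 = 262 kJ.

Q_H ≈ 262 kJ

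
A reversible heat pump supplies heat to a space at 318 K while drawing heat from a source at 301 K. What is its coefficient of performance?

COP_HP ≈ 18.7

For a reversible heat pump, COP_HP = T_H/(T_H − T_C) = 318.00/(318.00 − 301.00) = 18.7.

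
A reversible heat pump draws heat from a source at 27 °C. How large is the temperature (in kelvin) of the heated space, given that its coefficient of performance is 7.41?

T_H ≈ 347 K

T_C = 27 °C → 27 + 273.15 = 300.15 K.
COP_HP = T_H/(T_H − T_C) ⇒ T_H = T_C·COP_HP/(COP_HP − 1) = 300.15 × 7.41/(7.41 − 1) = 347 K.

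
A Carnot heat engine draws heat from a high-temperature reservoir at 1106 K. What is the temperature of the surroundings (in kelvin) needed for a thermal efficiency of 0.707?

T_C ≈ 324 K

From η = 1 − T_C/T_H, T_C = T_H·(1 − η) = 1106.00 × (1 − 0.707) = 324 K.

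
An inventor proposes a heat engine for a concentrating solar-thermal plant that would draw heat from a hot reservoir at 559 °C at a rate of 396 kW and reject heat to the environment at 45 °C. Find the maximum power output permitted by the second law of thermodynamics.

Ẇ_max ≈ 245 kW

T_H = 559 °C → 559 + 273.15 = 832.15 K.
T_C = 45 °C → 45 + 273.15 = 318.15 K.
No engine can exceed the Carnot limit: η_max = 1 − T_C/T_H = 1 − 318.15/832.15 = 0.6177.
W_max = η_max · Q_H = 0.6177 × 396 = 245 kW.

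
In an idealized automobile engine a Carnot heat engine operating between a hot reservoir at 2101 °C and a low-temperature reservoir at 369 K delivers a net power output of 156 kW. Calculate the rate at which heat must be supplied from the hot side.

T_H = 2101 °C → 2101 + 273.15 = 2374.15 K.
The Carnot efficiency is η = 1 − T_C/T_H = 1 − 369.00/2374.15 = 0.8446.
Q_H = W/η = 156/0.8446 = 185 kW.

Q̇_H ≈ 185 kW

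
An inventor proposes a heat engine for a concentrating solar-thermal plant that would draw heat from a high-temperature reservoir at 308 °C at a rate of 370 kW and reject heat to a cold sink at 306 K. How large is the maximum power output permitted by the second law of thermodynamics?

T_H = 308 °C → 308 + 273.15 = 581.15 K.
By the Carnot theorem, η_max = 1 − T_C/T_H = 1 − 306.00/581.15 = 0.4735.
W_max = η_max · Q_H = 0.4735 × 370 = 175 kW.

Ẇ_max ≈ 175 kW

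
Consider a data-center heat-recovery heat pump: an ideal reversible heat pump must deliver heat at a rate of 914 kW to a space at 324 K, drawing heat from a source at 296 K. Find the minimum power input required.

Ẇ_in ≈ 79.0 kW

The Carnot heat-pump COP is COP_HP = T_H/(T_H − T_C) = 324.00/28.00 = 11.5714.
W = Q_H/COP_HP = 914/11.5714 = 79.0 kW.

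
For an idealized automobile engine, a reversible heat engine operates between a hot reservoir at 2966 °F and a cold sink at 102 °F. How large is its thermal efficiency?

η ≈ 0.836

T_H = 2966 °F → (2966 − 32) × 5/9 = 1630.00 °C = 1903.15 K.
T_C = 102 °F → (102 − 32) × 5/9 = 38.89 °C = 312.04 K.
For a reversible engine, η = 1 − T_C/T_H = 1 − 312.04/1903.15 = 0.836.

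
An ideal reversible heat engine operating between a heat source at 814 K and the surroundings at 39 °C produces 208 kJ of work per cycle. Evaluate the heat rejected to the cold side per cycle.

T_C = 39 °C → 39 + 273.15 = 312.15 K.
Since the cycle is reversible, η = 1 − T_C/T_H = 1 − 312.15/814.00 = 0.6165.
Since Q_C/Q_H = T_C/T_H and Q_H = W/η, Q_C = W·T_C/(T_H − T_C) = 208 × 312.15/501.85 = 129 kJ.

Q_C ≈ 129 kJ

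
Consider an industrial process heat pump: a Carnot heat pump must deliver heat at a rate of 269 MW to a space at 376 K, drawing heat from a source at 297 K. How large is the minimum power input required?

Ẇ_in ≈ 56.5 MW

For a reversible heat pump, COP_HP = T_H/(T_H − T_C) = 376.00/79.00 = 4.7595.
W = Q_H/COP_HP = 269/4.7595 = 56.5 MW.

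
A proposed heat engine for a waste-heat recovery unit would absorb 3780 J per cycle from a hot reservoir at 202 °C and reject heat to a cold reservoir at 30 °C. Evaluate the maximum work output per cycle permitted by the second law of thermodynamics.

W_max ≈ 1370 J

T_H = 202 °C → 202 + 273.15 = 475.15 K.
T_C = 30 °C → 30 + 273.15 = 303.15 K.
No engine can exceed the Carnot limit: η_max = 1 − T_C/T_H = 1 − 303.15/475.15 = 0.3620.
W_max = η_max · Q_H = 0.3620 × 3780 = 1370 J.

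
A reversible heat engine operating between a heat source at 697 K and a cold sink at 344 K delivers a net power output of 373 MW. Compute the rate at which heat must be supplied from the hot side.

Since the cycle is reversible, η = 1 − T_C/T_H = 1 − 344.00/697.00 = 0.5065.
Q_H = W/η = 373/0.5065 = 736.5 MW.

Q̇_H ≈ 736.5 MW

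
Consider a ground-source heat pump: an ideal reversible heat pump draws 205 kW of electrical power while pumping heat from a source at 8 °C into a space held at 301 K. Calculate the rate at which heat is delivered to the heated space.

T_C = 8 °C → 8 + 273.15 = 281.15 K.
COP_HP = T_H/(T_H − T_C) = 301.00/19.85 = 15.1637.
Q_H = COP_HP · W = 15.1637 × 205 = 3109 kW.

Q̇_H ≈ 3109 kW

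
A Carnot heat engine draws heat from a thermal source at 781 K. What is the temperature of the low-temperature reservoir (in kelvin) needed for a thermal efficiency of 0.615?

From η = 1 − T_C/T_H, T_C = T_H·(1 − η) = 781.00 × (1 − 0.615) = 300.7 K.

T_C ≈ 300.7 K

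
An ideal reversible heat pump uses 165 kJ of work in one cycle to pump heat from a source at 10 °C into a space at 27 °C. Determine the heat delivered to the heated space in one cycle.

Q_H ≈ 2910 kJ

T_H = 27 °C → 27 + 273.15 = 300.15 K.
T_C = 10 °C → 10 + 273.15 = 283.15 K.
Reversible heating COP: COP_HP = T_H/(T_H − T_C) = 300.15/17.00 = 17.6559.
Q_H = COP_HP · W = 17.6559 × 165 = 2910 kJ.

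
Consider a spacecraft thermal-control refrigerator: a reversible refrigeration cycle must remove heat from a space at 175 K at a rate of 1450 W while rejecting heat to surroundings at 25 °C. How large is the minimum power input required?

Ẇ_in ≈ 1020 W

T_H = 25 °C → 25 + 273.15 = 298.15 K.
For a reversible refrigerator, COP_R = T_C/(T_H − T_C) = 175.00/123.15 = 1.4210.
W = Q_C/COP_R = 1450/1.4210 = 1020 W.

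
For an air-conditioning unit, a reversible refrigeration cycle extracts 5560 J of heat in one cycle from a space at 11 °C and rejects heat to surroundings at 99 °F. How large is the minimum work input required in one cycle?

T_H = 99 °F → (99 − 32) × 5/9 = 37.22 °C = 310.37 K.
T_C = 11 °C → 11 + 273.15 = 284.15 K.
COP_R = T_C/(T_H − T_C) = 284.15/26.22 = 10.8362.
W = Q_C/COP_R = 5560/10.8362 = 513.1 J.

W_in ≈ 513.1 J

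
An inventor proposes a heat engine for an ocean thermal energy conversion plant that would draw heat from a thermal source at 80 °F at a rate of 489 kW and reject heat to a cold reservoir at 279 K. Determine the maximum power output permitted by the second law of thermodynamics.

Ẇ_max ≈ 34.0 kW

T_H = 80 °F → (80 − 32) × 5/9 = 26.67 °C = 299.82 K.
By the Carnot theorem, η_max = 1 − T_C/T_H = 1 − 279.00/299.82 = 0.0694.
W_max = η_max · Q_H = 0.0694 × 489 = 34.0 kW.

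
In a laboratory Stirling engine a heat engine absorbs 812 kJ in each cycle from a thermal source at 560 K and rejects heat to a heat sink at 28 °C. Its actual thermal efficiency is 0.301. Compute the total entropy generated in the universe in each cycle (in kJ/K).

T_C = 28 °C → 28 + 273.15 = 301.15 K.
W = η·Q_H = 0.301 × 812 = 244.4 kJ, so Q_C = Q_H − W = 567.6 kJ.
Reservoir entropy changes: ΔS_H = −Q_H/T_H = −812/560.00 = -1.450 kJ/K and ΔS_C = +Q_C/T_C = 567.6/301.15 = 1.885 kJ/K.
ΔS_univ = −Q_H/T_H + Q_C/T_C = 0.435 kJ/K (> 0, since η = 0.301 < η_Carnot = 0.462).

ΔS_univ ≈ 0.435 kJ/K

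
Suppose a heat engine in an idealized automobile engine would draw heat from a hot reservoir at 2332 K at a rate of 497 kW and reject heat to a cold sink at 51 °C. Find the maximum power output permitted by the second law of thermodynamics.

T_C = 51 °C → 51 + 273.15 = 324.15 K.
The second-law ceiling is the Carnot efficiency, η_max = 1 − T_C/T_H = 1 − 324.15/2332.00 = 0.8610.
W_max = η_max · Q_H = 0.8610 × 497 = 427.9 kW.

Ẇ_max ≈ 427.9 kW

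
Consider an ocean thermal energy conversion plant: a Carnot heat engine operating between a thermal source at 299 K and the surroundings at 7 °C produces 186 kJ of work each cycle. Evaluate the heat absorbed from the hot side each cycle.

T_C = 7 °C → 7 + 273.15 = 280.15 K.
For a reversible engine, η = 1 − T_C/T_H = 1 − 280.15/299.00 = 0.0630.
Q_H = W/η = 186/0.0630 = 2950 kJ.

Q_H ≈ 2950 kJ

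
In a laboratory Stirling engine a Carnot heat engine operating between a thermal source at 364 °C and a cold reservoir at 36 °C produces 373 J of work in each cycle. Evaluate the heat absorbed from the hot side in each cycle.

T_H = 364 °C → 364 + 273.15 = 637.15 K.
T_C = 36 °C → 36 + 273.15 = 309.15 K.
Since the cycle is reversible, η = 1 − T_C/T_H = 1 − 309.15/637.15 = 0.5148.
Q_H = W/η = 373/0.5148 = 724.6 J.

Q_H ≈ 724.6 J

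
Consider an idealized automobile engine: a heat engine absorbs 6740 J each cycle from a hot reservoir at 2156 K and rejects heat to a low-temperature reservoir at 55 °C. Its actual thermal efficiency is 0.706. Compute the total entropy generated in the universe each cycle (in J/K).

ΔS_univ ≈ 2.912 J/K

T_C = 55 °C → 55 + 273.15 = 328.15 K.
W = η·Q_H = 0.706 × 6740 = 4758 J, so Q_C = Q_H − W = 1982 J.
Entropy balance on the reservoirs: −Q_H/T_H = -3.126 J/K, +Q_C/T_C = 6.039 J/K.
ΔS_univ = −Q_H/T_H + Q_C/T_C = 2.912 J/K (> 0, since η = 0.706 < η_Carnot = 0.848).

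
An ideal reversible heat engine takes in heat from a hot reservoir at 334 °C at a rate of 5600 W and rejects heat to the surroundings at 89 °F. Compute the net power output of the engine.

T_H = 334 °C → 334 + 273.15 = 607.15 K.
T_C = 89 °F → (89 − 32) × 5/9 = 31.67 °C = 304.82 K.
The Carnot efficiency is η = 1 − T_C/T_H = 1 − 304.82/607.15 = 0.4980.
W = η·Q_H = 0.4980 × 5600 = 2790 W.

Ẇ ≈ 2790 W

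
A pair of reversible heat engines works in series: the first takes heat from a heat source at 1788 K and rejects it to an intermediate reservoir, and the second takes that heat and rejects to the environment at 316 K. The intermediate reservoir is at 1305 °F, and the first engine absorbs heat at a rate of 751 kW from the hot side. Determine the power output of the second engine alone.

Ẇ₂ ≈ 279 kW

T_m = 1305 °F → (1305 − 32) × 5/9 = 707.22 °C = 980.37 K.
Heat entering the second stage: Q_m = Q_H·(T_m/T_H) = 751 × 980.37/1788.00 = 412 kW.
Second-stage efficiency η₂ = 1 − T_C/T_m = 1 − 316.00/980.37 = 0.6777, so W₂ = η₂·Q_m = 279 kW.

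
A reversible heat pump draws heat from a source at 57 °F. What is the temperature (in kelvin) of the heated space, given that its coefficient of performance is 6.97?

T_C = 57 °F → (57 − 32) × 5/9 = 13.89 °C = 287.04 K.
COP_HP = T_H/(T_H − T_C) ⇒ T_H = T_C·COP_HP/(COP_HP − 1) = 287.04 × 6.97/(6.97 − 1) = 335 K.

T_H ≈ 335 K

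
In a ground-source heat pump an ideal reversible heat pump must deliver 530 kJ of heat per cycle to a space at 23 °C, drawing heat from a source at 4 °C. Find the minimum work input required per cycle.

T_H = 23 °C → 23 + 273.15 = 296.15 K.
T_C = 4 °C → 4 + 273.15 = 277.15 K.
Reversible heating COP: COP_HP = T_H/(T_H − T_C) = 296.15/19.00 = 15.5868.
W = Q_H/COP_HP = 530/15.5868 = 34.0 kJ.

W_in ≈ 34.0 kJ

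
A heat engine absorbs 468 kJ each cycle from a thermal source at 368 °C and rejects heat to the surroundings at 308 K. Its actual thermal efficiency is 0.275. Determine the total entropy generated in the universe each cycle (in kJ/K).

ΔS_univ ≈ 0.372 kJ/K

T_H = 368 °C → 368 + 273.15 = 641.15 K.
W = η·Q_H = 0.275 × 468 = 128.7 kJ, so Q_C = Q_H − W = 339.3 kJ.
The hot reservoir loses entropy Q_H/T_H = 468/641.15 = 0.7299 kJ/K; the cold reservoir gains Q_C/T_C = 339.3/308.00 = 1.102 kJ/K.
ΔS_univ = −Q_H/T_H + Q_C/T_C = 0.372 kJ/K (> 0, since η = 0.275 < η_Carnot = 0.520).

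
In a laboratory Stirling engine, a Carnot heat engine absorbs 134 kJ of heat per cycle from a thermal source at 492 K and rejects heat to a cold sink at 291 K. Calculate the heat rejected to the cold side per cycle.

η_rev = 1 − T_C/T_H = 1 − 291.00/492.00 = 0.4085.
For a reversible cycle Q_C/Q_H = T_C/T_H, so Q_C = 134 × 291.00/492.00 = 79.3 kJ.

Q_C ≈ 79.3 kJ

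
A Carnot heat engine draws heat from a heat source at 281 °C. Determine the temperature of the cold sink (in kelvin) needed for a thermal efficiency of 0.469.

T_H = 281 °C → 281 + 273.15 = 554.15 K.
From η = 1 − T_C/T_H, T_C = T_H·(1 − η) = 554.15 × (1 − 0.469) = 294 K.

T_C ≈ 294 K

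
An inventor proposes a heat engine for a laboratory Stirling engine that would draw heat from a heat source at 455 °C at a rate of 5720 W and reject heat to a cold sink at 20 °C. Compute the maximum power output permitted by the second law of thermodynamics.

Ẇ_max ≈ 3420 W

T_H = 455 °C → 455 + 273.15 = 728.15 K.
T_C = 20 °C → 20 + 273.15 = 293.15 K.
By the Carnot theorem, η_max = 1 − T_C/T_H = 1 − 293.15/728.15 = 0.5974.
W_max = η_max · Q_H = 0.5974 × 5720 = 3420 W.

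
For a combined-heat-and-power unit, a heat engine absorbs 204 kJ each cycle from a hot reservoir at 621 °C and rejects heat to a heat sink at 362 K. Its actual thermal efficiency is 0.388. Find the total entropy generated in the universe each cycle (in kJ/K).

T_H = 621 °C → 621 + 273.15 = 894.15 K.
W = η·Q_H = 0.388 × 204 = 79.15 kJ, so Q_C = Q_H − W = 124.8 kJ.
The hot reservoir loses entropy Q_H/T_H = 204/894.15 = 0.2281 kJ/K; the cold reservoir gains Q_C/T_C = 124.8/362.00 = 0.3449 kJ/K.
ΔS_univ = −Q_H/T_H + Q_C/T_C = 0.117 kJ/K (> 0, since η = 0.388 < η_Carnot = 0.595).

ΔS_univ ≈ 0.117 kJ/K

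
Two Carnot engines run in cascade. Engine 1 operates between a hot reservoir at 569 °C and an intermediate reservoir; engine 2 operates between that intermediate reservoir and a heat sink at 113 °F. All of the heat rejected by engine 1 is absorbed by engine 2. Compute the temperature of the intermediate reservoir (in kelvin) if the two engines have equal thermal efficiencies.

T_H = 569 °C → 569 + 273.15 = 842.15 K.
T_C = 113 °F → (113 − 32) × 5/9 = 45.00 °C = 318.15 K.
Equal efficiencies require 1 − T_m/T_H = 1 − T_C/T_m, i.e. T_m/T_H = T_C/T_m, so T_m = √(T_H·T_C) = √(842.15 × 318.15) = 518 K.

T_m ≈ 518 K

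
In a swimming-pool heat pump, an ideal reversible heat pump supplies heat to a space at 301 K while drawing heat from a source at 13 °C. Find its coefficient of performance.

COP_HP ≈ 20.3

T_C = 13 °C → 13 + 273.15 = 286.15 K.
For a reversible heat pump, COP_HP = T_H/(T_H − T_C) = 301.00/(301.00 − 286.15) = 20.3.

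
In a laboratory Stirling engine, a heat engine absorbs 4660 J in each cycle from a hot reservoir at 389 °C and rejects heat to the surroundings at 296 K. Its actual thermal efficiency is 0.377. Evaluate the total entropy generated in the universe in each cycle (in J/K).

T_H = 389 °C → 389 + 273.15 = 662.15 K.
W = η·Q_H = 0.377 × 4660 = 1757 J, so Q_C = Q_H − W = 2903 J.
Reservoir entropy changes: ΔS_H = −Q_H/T_H = −4660/662.15 = -7.038 J/K and ΔS_C = +Q_C/T_C = 2903/296.00 = 9.808 J/K.
ΔS_univ = −Q_H/T_H + Q_C/T_C = 2.770 J/K (> 0, since η = 0.377 < η_Carnot = 0.553).

ΔS_univ ≈ 2.770 J/K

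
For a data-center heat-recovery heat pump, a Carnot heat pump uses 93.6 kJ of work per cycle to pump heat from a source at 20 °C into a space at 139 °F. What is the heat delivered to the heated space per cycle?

Q_H ≈ 789 kJ

T_H = 139 °F → (139 − 32) × 5/9 = 59.44 °C = 332.59 K.
T_C = 20 °C → 20 + 273.15 = 293.15 K.
Reversible heating COP: COP_HP = T_H/(T_H − T_C) = 332.59/39.44 = 8.4320.
Q_H = COP_HP · W = 8.4320 × 93.6 = 789 kJ.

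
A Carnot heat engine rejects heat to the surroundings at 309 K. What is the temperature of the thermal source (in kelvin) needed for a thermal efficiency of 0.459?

From η = 1 − T_C/T_H, solving for T_H gives T_H = T_C/(1 − η) = 309.00/(1 − 0.459) = 571 K.

T_H ≈ 571 K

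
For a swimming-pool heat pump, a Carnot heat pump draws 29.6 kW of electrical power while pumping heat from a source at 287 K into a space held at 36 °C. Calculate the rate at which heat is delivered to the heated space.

Q̇_H ≈ 413 kW

T_H = 36 °C → 36 + 273.15 = 309.15 K.
For a reversible heat pump, COP_HP = T_H/(T_H − T_C) = 309.15/22.15 = 13.9571.
Q_H = COP_HP · W = 13.9571 × 29.6 = 413 kW.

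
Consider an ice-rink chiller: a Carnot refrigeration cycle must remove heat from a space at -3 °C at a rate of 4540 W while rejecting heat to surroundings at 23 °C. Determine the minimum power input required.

T_H = 23 °C → 23 + 273.15 = 296.15 K.
T_C = -3 °C → -3 + 273.15 = 270.15 K.
The reversible coefficient of performance is COP_R = T_C/(T_H − T_C) = 270.15/26.00 = 10.3904.
W = Q_C/COP_R = 4540/10.3904 = 437 W.

Ẇ_in ≈ 437 W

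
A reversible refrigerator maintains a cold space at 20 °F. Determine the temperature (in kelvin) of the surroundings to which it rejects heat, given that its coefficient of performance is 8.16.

T_H ≈ 299 K

T_C = 20 °F → (20 − 32) × 5/9 = -6.67 °C = 266.48 K.
COP_R = T_C/(T_H − T_C) ⇒ T_H = T_C·(1 + 1/COP_R) = 266.48 × (1 + 1/8.16) = 299 K.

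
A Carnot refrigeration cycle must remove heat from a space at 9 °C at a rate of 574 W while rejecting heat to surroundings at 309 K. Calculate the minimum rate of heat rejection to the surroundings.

Q̇_H ≈ 629 W

T_C = 9 °C → 9 + 273.15 = 282.15 K.
For a reversible cycle Q_H/Q_C = T_H/T_C, so Q_H = Q_C·T_H/T_C = 574 × 309.00/282.15 = 629 W.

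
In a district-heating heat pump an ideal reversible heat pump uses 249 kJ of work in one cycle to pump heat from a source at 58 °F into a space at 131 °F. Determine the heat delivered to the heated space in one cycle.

Q_H ≈ 2010 kJ

T_H = 131 °F → (131 − 32) × 5/9 = 55.00 °C = 328.15 K.
T_C = 58 °F → (58 − 32) × 5/9 = 14.44 °C = 287.59 K.
For a reversible heat pump, COP_HP = T_H/(T_H − T_C) = 328.15/40.56 = 8.0914.
Q_H = COP_HP · W = 8.0914 × 249 = 2010 kJ.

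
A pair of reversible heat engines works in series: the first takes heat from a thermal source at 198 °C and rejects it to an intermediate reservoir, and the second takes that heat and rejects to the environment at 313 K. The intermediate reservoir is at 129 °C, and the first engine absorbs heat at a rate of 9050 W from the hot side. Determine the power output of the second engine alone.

T_H = 198 °C → 198 + 273.15 = 471.15 K.
T_m = 129 °C → 129 + 273.15 = 402.15 K.
Heat entering the second stage: Q_m = Q_H·(T_m/T_H) = 9050 × 402.15/471.15 = 7725 W.
Second-stage efficiency η₂ = 1 − T_C/T_m = 1 − 313.00/402.15 = 0.2217, so W₂ = η₂·Q_m = 1712 W.

Ẇ₂ ≈ 1712 W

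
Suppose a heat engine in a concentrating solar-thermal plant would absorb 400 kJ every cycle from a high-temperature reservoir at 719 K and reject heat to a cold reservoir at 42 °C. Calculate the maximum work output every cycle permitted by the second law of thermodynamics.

W_max ≈ 225 kJ

T_C = 42 °C → 42 + 273.15 = 315.15 K.
No engine can exceed the Carnot limit: η_max = 1 − T_C/T_H = 1 − 315.15/719.00 = 0.5617.
W_max = η_max · Q_H = 0.5617 × 400 = 225 kJ.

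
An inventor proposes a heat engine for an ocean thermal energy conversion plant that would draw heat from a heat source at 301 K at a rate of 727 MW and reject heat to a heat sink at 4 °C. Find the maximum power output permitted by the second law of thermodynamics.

T_C = 4 °C → 4 + 273.15 = 277.15 K.
No engine can exceed the Carnot limit: η_max = 1 − T_C/T_H = 1 − 277.15/301.00 = 0.0792.
W_max = η_max · Q_H = 0.0792 × 727 = 57.6 MW.

Ẇ_max ≈ 57.6 MW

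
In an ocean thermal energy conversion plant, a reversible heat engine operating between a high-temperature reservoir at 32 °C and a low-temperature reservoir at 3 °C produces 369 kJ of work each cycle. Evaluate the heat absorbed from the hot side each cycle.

T_H = 32 °C → 32 + 273.15 = 305.15 K.
T_C = 3 °C → 3 + 273.15 = 276.15 K.
η_rev = 1 − T_C/T_H = 1 − 276.15/305.15 = 0.0950.
Q_H = W/η = 369/0.0950 = 3880 kJ.

Q_H ≈ 3880 kJ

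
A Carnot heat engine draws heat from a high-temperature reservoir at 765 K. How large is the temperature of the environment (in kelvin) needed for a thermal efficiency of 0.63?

From η = 1 − T_C/T_H, T_C = T_H·(1 − η) = 765.00 × (1 − 0.63) = 283 K.

T_C ≈ 283 K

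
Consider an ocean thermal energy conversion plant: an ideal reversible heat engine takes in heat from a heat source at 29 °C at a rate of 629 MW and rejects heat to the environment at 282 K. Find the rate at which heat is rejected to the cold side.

T_H = 29 °C → 29 + 273.15 = 302.15 K.
η_rev = 1 − T_C/T_H = 1 − 282.00/302.15 = 0.0667.
For a reversible cycle Q_C/Q_H = T_C/T_H, so Q_C = 629 × 282.00/302.15 = 587 MW.

Q̇_C ≈ 587 MW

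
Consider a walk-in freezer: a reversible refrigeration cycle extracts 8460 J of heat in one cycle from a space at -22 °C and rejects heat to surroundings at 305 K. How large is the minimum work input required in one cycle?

W_in ≈ 1814 J

T_C = -22 °C → -22 + 273.15 = 251.15 K.
Carnot COP: COP_R = T_C/(T_H − T_C) = 251.15/53.85 = 4.6639.
W = Q_C/COP_R = 8460/4.6639 = 1814 J.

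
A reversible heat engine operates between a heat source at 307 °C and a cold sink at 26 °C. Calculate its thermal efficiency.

T_H = 307 °C → 307 + 273.15 = 580.15 K.
T_C = 26 °C → 26 + 273.15 = 299.15 K.
For a reversible engine, η = 1 − T_C/T_H = 1 − 299.15/580.15 = 0.484.

η ≈ 0.484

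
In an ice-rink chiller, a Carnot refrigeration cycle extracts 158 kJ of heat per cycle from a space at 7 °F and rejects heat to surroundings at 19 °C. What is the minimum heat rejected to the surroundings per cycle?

Q_H ≈ 178 kJ

T_H = 19 °C → 19 + 273.15 = 292.15 K.
T_C = 7 °F → (7 − 32) × 5/9 = -13.89 °C = 259.26 K.
For a reversible cycle Q_H/Q_C = T_H/T_C, so Q_H = Q_C·T_H/T_C = 158 × 292.15/259.26 = 178 kJ.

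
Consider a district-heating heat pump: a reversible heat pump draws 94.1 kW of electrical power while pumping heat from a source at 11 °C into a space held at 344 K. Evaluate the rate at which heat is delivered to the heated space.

Q̇_H ≈ 541 kW

T_C = 11 °C → 11 + 273.15 = 284.15 K.
For a reversible heat pump, COP_HP = T_H/(T_H − T_C) = 344.00/59.85 = 5.7477.
Q_H = COP_HP · W = 5.7477 × 94.1 = 541 kW.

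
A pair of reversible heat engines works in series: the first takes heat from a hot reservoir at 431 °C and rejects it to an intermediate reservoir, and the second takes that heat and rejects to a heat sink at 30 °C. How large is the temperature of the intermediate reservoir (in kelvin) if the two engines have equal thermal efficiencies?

T_m ≈ 462.0 K

T_H = 431 °C → 431 + 273.15 = 704.15 K.
T_C = 30 °C → 30 + 273.15 = 303.15 K.
Equal efficiencies require 1 − T_m/T_H = 1 − T_C/T_m, i.e. T_m/T_H = T_C/T_m, so T_m = √(T_H·T_C) = √(704.15 × 303.15) = 462.0 K.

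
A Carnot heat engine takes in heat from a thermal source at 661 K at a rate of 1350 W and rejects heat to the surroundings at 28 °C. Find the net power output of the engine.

Ẇ ≈ 735 W

T_C = 28 °C → 28 + 273.15 = 301.15 K.
Since the cycle is reversible, η = 1 − T_C/T_H = 1 − 301.15/661.00 = 0.5444.
W = η·Q_H = 0.5444 × 1350 = 735 W.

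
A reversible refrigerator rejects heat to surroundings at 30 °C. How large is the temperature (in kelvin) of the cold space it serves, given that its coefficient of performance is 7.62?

T_C ≈ 268 K

T_H = 30 °C → 30 + 273.15 = 303.15 K.
COP_R = T_C/(T_H − T_C) ⇒ T_C = T_H·COP_R/(1 + COP_R) = 303.15 × 7.62/(1 + 7.62) = 268 K.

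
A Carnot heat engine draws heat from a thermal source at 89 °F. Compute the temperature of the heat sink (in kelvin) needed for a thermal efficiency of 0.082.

T_H = 89 °F → (89 − 32) × 5/9 = 31.67 °C = 304.82 K.
From η = 1 − T_C/T_H, T_C = T_H·(1 − η) = 304.82 × (1 − 0.082) = 280 K.

T_C ≈ 280 K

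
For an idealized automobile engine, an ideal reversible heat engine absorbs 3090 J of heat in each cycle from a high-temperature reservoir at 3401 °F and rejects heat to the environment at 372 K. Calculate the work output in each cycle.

W ≈ 2550 J

T_H = 3401 °F → (3401 − 32) × 5/9 = 1871.67 °C = 2144.82 K.
For a reversible engine, η = 1 − T_C/T_H = 1 − 372.00/2144.82 = 0.8266.
W = η·Q_H = 0.8266 × 3090 = 2550 J.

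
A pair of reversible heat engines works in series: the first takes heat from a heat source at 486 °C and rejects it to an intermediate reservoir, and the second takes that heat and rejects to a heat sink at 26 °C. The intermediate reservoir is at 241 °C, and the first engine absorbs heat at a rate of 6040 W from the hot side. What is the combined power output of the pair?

T_H = 486 °C → 486 + 273.15 = 759.15 K.
T_C = 26 °C → 26 + 273.15 = 299.15 K.
Two reversible stages in series are equivalent to a single Carnot engine between T_H and T_C, so η_total = 1 − T_C/T_H = 1 − 299.15/759.15 = 0.6059.
W_total = η_total · Q_H = 0.6059 × 6040 = 3660 W.

Ẇ_total ≈ 3660 W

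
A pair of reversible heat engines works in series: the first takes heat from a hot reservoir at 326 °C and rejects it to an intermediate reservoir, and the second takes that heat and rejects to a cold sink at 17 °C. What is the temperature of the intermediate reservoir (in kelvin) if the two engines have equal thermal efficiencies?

T_H = 326 °C → 326 + 273.15 = 599.15 K.
T_C = 17 °C → 17 + 273.15 = 290.15 K.
Equal efficiencies require 1 − T_m/T_H = 1 − T_C/T_m, i.e. T_m/T_H = T_C/T_m, so T_m = √(T_H·T_C) = √(599.15 × 290.15) = 416.9 K.

T_m ≈ 416.9 K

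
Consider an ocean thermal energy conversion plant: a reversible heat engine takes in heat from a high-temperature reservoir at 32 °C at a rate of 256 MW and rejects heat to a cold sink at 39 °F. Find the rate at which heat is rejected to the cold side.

T_H = 32 °C → 32 + 273.15 = 305.15 K.
T_C = 39 °F → (39 − 32) × 5/9 = 3.89 °C = 277.04 K.
For a reversible engine, η = 1 − T_C/T_H = 1 − 277.04/305.15 = 0.0921.
For a reversible cycle Q_C/Q_H = T_C/T_H, so Q_C = 256 × 277.04/305.15 = 232 MW.

Q̇_C ≈ 232 MW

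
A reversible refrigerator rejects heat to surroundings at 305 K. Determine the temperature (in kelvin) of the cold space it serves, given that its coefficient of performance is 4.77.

T_C ≈ 252.1 K

COP_R = T_C/(T_H − T_C) ⇒ T_C = T_H·COP_R/(1 + COP_R) = 305.00 × 4.77/(1 + 4.77) = 252.1 K.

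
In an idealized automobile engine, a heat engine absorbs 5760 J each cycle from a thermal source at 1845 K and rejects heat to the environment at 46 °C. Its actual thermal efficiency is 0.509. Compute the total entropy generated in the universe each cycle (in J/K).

ΔS_univ ≈ 5.740 J/K

T_C = 46 °C → 46 + 273.15 = 319.15 K.
W = η·Q_H = 0.509 × 5760 = 2932 J, so Q_C = Q_H − W = 2828 J.
The hot reservoir loses entropy Q_H/T_H = 5760/1845.00 = 3.122 J/K; the cold reservoir gains Q_C/T_C = 2828/319.15 = 8.862 J/K.
ΔS_univ = −Q_H/T_H + Q_C/T_C = 5.740 J/K (> 0, since η = 0.509 < η_Carnot = 0.827).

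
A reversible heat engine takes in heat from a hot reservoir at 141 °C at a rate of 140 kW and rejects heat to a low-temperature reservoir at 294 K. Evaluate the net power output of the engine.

T_H = 141 °C → 141 + 273.15 = 414.15 K.
The Carnot efficiency is η = 1 − T_C/T_H = 1 − 294.00/414.15 = 0.2901.
W = η·Q_H = 0.2901 × 140 = 40.62 kW.

Ẇ ≈ 40.62 kW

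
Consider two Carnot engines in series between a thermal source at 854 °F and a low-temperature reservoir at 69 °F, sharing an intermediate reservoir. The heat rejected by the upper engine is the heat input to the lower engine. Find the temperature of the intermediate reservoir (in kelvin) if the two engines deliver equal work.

T_m ≈ 512 K

T_H = 854 °F → (854 − 32) × 5/9 = 456.67 °C = 729.82 K.
T_C = 69 °F → (69 − 32) × 5/9 = 20.56 °C = 293.71 K.
For reversible stages Q_m = Q_H·(T_m/T_H). Setting W₁ = Q_H(1 − T_m/T_H) equal to W₂ = Q_m(1 − T_C/T_m) = Q_H·(T_m − T_C)/T_H gives T_H − T_m = T_m − T_C, so T_m = (T_H + T_C)/2 = (729.82 + 293.71)/2 = 512 K.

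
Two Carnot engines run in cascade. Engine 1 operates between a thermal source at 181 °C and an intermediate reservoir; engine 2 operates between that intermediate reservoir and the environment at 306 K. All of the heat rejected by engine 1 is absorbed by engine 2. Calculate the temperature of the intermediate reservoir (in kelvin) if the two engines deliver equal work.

T_H = 181 °C → 181 + 273.15 = 454.15 K.
For reversible stages Q_m = Q_H·(T_m/T_H). Setting W₁ = Q_H(1 − T_m/T_H) equal to W₂ = Q_m(1 − T_C/T_m) = Q_H·(T_m − T_C)/T_H gives T_H − T_m = T_m − T_C, so T_m = (T_H + T_C)/2 = (454.15 + 306.00)/2 = 380.1 K.

T_m ≈ 380.1 K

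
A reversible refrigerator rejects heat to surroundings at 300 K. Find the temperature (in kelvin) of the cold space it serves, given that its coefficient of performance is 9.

COP_R = T_C/(T_H − T_C) ⇒ T_C = T_H·COP_R/(1 + COP_R) = 300.00 × 9/(1 + 9) = 270 K.

T_C ≈ 270 K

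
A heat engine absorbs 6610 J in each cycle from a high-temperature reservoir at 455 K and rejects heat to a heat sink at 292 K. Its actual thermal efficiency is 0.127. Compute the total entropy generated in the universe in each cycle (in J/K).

W = η·Q_H = 0.127 × 6610 = 839.5 J, so Q_C = Q_H − W = 5771 J.
Reservoir entropy changes: ΔS_H = −Q_H/T_H = −6610/455.00 = -14.53 J/K and ΔS_C = +Q_C/T_C = 5771/292.00 = 19.76 J/K.
ΔS_univ = −Q_H/T_H + Q_C/T_C = 5.23 J/K (> 0, since η = 0.127 < η_Carnot = 0.358).

ΔS_univ ≈ 5.23 J/K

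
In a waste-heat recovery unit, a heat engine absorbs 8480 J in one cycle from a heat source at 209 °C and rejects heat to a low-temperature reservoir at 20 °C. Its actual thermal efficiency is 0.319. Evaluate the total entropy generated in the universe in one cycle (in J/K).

T_H = 209 °C → 209 + 273.15 = 482.15 K.
T_C = 20 °C → 20 + 273.15 = 293.15 K.
W = η·Q_H = 0.319 × 8480 = 2705 J, so Q_C = Q_H − W = 5775 J.
Entropy balance on the reservoirs: −Q_H/T_H = -17.59 J/K, +Q_C/T_C = 19.70 J/K.
ΔS_univ = −Q_H/T_H + Q_C/T_C = 2.11 J/K (> 0, since η = 0.319 < η_Carnot = 0.392).

ΔS_univ ≈ 2.11 J/K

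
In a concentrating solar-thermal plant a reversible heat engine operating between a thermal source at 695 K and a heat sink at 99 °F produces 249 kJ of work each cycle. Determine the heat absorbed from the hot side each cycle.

T_C = 99 °F → (99 − 32) × 5/9 = 37.22 °C = 310.37 K.
Carnot efficiency: η = 1 − T_C/T_H = 1 − 310.37/695.00 = 0.5534.
Q_H = W/η = 249/0.5534 = 450 kJ.

Q_H ≈ 450 kJ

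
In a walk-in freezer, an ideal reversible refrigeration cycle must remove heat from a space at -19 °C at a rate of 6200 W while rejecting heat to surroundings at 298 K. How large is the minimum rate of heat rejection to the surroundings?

T_C = -19 °C → -19 + 273.15 = 254.15 K.
For a reversible cycle Q_H/Q_C = T_H/T_C, so Q_H = Q_C·T_H/T_C = 6200 × 298.00/254.15 = 7270 W.

Q̇_H ≈ 7270 W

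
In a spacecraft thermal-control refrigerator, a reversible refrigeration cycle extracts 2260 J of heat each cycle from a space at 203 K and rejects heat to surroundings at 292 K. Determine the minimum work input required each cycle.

W_in ≈ 991 J

The reversible coefficient of performance is COP_R = T_C/(T_H − T_C) = 203.00/89.00 = 2.2809.
W = Q_C/COP_R = 2260/2.2809 = 991 J.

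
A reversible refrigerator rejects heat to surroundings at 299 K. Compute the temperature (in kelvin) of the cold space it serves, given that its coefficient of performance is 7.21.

COP_R = T_C/(T_H − T_C) ⇒ T_C = T_H·COP_R/(1 + COP_R) = 299.00 × 7.21/(1 + 7.21) = 263 K.

T_C ≈ 263 K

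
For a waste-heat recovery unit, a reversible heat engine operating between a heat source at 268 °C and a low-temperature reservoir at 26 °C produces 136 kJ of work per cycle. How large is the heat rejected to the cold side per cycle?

T_H = 268 °C → 268 + 273.15 = 541.15 K.
T_C = 26 °C → 26 + 273.15 = 299.15 K.
Carnot efficiency: η = 1 − T_C/T_H = 1 − 299.15/541.15 = 0.4472.
Since Q_C/Q_H = T_C/T_H and Q_H = W/η, Q_C = W·T_C/(T_H − T_C) = 136 × 299.15/242.00 = 168 kJ.

Q_C ≈ 168 kJ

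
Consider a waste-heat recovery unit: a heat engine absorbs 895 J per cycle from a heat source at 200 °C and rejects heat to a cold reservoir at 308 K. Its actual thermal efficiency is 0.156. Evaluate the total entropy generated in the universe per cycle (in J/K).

T_H = 200 °C → 200 + 273.15 = 473.15 K.
W = η·Q_H = 0.156 × 895 = 139.6 J, so Q_C = Q_H − W = 755.4 J.
The hot reservoir loses entropy Q_H/T_H = 895/473.15 = 1.892 J/K; the cold reservoir gains Q_C/T_C = 755.4/308.00 = 2.453 J/K.
ΔS_univ = −Q_H/T_H + Q_C/T_C = 0.5610 J/K (> 0, since η = 0.156 < η_Carnot = 0.349).

ΔS_univ ≈ 0.5610 J/K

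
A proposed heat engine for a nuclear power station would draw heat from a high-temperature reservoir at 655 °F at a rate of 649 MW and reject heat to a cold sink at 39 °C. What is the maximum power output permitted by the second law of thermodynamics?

Ẇ_max ≈ 321.9 MW

T_H = 655 °F → (655 − 32) × 5/9 = 346.11 °C = 619.26 K.
T_C = 39 °C → 39 + 273.15 = 312.15 K.
The upper bound on efficiency is η_max = 1 − T_C/T_H = 1 − 312.15/619.26 = 0.4959.
W_max = η_max · Q_H = 0.4959 × 649 = 321.9 MW.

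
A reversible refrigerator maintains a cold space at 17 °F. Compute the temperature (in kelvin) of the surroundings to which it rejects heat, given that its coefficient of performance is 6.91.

T_H ≈ 303 K

T_C = 17 °F → (17 − 32) × 5/9 = -8.33 °C = 264.82 K.
COP_R = T_C/(T_H − T_C) ⇒ T_H = T_C·(1 + 1/COP_R) = 264.82 × (1 + 1/6.91) = 303 K.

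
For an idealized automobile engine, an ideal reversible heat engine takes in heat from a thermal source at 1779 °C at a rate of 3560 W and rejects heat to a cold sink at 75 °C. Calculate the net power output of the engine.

T_H = 1779 °C → 1779 + 273.15 = 2052.15 K.
T_C = 75 °C → 75 + 273.15 = 348.15 K.
Since the cycle is reversible, η = 1 − T_C/T_H = 1 − 348.15/2052.15 = 0.8303.
W = η·Q_H = 0.8303 × 3560 = 2960 W.

Ẇ ≈ 2960 W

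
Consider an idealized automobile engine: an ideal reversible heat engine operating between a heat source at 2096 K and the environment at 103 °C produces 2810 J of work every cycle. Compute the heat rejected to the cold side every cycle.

Q_C ≈ 614.6 J

T_C = 103 °C → 103 + 273.15 = 376.15 K.
For a reversible engine, η = 1 − T_C/T_H = 1 − 376.15/2096.00 = 0.8205.
Since Q_C/Q_H = T_C/T_H and Q_H = W/η, Q_C = W·T_C/(T_H − T_C) = 2810 × 376.15/1719.85 = 614.6 J.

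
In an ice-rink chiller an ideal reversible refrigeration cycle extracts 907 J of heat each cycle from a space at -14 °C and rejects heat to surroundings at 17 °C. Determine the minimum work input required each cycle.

W_in ≈ 108.5 J

T_H = 17 °C → 17 + 273.15 = 290.15 K.
T_C = -14 °C → -14 + 273.15 = 259.15 K.
The reversible coefficient of performance is COP_R = T_C/(T_H − T_C) = 259.15/31.00 = 8.3597.
W = Q_C/COP_R = 907/8.3597 = 108.5 J.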